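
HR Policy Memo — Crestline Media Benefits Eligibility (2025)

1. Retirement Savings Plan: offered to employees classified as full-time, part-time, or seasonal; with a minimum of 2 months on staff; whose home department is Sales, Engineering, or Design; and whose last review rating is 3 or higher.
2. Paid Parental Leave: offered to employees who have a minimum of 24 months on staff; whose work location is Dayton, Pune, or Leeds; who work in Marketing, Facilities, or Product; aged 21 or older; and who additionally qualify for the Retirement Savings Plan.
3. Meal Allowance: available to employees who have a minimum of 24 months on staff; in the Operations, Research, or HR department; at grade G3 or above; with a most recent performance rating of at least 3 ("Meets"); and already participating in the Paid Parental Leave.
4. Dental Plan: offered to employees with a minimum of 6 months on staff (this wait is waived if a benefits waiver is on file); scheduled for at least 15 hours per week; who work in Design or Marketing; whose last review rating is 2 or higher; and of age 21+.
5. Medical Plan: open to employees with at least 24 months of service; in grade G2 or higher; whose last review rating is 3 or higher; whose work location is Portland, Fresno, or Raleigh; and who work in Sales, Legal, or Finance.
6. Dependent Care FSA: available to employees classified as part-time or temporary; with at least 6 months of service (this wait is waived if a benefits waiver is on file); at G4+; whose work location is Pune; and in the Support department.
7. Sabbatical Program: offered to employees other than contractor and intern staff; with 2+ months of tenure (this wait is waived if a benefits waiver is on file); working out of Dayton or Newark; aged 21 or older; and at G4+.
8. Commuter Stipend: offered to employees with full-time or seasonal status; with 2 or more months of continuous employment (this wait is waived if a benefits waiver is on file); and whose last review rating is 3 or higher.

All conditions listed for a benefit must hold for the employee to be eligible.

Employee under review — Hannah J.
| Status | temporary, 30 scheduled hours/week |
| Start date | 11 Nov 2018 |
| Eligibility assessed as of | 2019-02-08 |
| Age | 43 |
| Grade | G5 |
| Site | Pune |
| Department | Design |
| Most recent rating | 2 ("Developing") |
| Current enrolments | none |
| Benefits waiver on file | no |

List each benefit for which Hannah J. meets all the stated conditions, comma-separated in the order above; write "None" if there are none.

None

Service from 11 Nov 2018 to 2019-02-08: 89 days.
Retirement Savings Plan — status temporary ✗ (requires full-time, part-time, or seasonal) → not eligible.
Paid Parental Leave — service 89 days < 24 months (≈720 days) ✗ → not eligible.
Meal Allowance — service 89 days < 24 months (≈720 days) ✗ → not eligible.
Dental Plan — no waiver, service 89 days < 6 months (≈180 days) ✗ → not eligible.
Medical Plan — service 89 days < 24 months (≈720 days) ✗ → not eligible.
Dependent Care FSA — status temporary ✓; no waiver, service 89 days < 6 months (≈180 days) ✗ → not eligible.
Sabbatical Program — status temporary ✓ (not excluded); no waiver, service 89 days ≥ 2 months (≈60 days) ✓; site Pune ✗ (not Dayton or Newark) → not eligible.
Commuter Stipend — status temporary ✗ (requires full-time or seasonal) → not eligible.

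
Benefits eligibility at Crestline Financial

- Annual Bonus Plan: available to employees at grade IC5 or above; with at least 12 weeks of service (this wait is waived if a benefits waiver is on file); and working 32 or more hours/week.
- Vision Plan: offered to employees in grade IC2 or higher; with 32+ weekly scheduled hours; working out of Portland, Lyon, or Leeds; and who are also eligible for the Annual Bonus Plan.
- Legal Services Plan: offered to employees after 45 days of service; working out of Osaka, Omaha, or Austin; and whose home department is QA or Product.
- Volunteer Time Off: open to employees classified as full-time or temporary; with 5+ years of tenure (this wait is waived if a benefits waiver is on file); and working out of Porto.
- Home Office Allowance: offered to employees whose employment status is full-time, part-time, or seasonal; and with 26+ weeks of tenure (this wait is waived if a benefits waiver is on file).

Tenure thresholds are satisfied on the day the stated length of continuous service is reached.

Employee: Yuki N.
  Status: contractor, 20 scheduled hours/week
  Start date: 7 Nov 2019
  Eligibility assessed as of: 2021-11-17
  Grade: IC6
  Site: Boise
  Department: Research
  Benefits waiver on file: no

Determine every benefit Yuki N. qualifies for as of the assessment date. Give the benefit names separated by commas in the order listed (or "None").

None

Service from 7 Nov 2019 to 2021-11-17: 741 days.
Annual Bonus Plan — grade IC6 ≥ IC5 ✓; no waiver, service 741 days ≥ 12 weeks (≈84 days) ✓; 20 hrs/wk < 32 ✗ → not eligible.
Vision Plan — grade IC6 ≥ IC2 ✓; 20 hrs/wk < 32 ✗ → not eligible.
Legal Services Plan — service 741 days ≥ 45 days ✓; site Boise ✗ (not Osaka, Omaha, or Austin) → not eligible.
Volunteer Time Off — status contractor ✗ (requires full-time or temporary) → not eligible.
Home Office Allowance — status contractor ✗ (requires full-time, part-time, or seasonal) → not eligible.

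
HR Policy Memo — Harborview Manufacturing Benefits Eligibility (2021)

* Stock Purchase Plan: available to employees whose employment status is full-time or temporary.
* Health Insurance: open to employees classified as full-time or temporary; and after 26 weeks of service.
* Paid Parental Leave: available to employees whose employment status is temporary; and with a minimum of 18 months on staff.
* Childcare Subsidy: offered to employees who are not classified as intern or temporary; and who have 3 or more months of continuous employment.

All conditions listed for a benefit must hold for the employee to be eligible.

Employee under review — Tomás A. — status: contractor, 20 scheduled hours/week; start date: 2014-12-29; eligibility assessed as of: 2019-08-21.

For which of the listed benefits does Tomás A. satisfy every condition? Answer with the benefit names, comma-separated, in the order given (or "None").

Childcare Subsidy

Service from 2014-12-29 to 2019-08-21: 1696 days.
Stock Purchase Plan — status contractor ✗ (requires full-time or temporary) → not eligible.
Health Insurance — status contractor ✗ (requires full-time or temporary) → not eligible.
Paid Parental Leave — status contractor ✗ (requires temporary) → not eligible.
Childcare Subsidy — status contractor ✓ (not excluded); service 1696 days ≥ 3 months (≈90 days) ✓ → eligible.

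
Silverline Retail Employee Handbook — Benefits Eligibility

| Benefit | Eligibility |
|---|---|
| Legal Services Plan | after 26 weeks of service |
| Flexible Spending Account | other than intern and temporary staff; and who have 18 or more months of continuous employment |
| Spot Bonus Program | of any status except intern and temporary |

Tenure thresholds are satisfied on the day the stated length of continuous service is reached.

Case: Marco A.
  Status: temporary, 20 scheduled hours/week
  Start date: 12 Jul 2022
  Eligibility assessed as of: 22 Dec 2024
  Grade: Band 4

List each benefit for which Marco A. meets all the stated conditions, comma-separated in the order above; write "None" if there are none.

Legal Services Plan

Service from 12 Jul 2022 to 22 Dec 2024: 894 days.
Legal Services Plan — service 894 days ≥ 26 weeks (≈182 days) ✓ → eligible.
Flexible Spending Account — status temporary ✗ (excluded) → not eligible.
Spot Bonus Program — status temporary ✗ (excluded) → not eligible.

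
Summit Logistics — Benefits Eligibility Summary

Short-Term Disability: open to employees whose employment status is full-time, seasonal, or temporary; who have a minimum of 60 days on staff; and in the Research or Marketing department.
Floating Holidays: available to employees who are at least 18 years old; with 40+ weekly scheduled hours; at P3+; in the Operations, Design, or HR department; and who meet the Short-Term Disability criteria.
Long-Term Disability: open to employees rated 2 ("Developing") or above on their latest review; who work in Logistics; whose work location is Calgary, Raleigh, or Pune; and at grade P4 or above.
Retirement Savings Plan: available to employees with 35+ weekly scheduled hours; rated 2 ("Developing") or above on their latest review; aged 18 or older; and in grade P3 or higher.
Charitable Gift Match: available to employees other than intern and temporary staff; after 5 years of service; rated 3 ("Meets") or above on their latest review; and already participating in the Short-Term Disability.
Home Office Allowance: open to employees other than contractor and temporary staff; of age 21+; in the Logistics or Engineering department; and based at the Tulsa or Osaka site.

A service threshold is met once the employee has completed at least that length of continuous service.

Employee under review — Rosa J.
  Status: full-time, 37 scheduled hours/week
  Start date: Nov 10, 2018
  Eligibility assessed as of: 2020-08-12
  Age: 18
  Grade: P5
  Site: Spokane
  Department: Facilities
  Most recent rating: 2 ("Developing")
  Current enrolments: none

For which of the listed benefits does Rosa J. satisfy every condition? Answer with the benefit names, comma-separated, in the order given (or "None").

Service from Nov 10, 2018 to 2020-08-12: 641 days.
Short-Term Disability — status full-time ✓; service 641 days ≥ 60 days ✓; dept Facilities ✗ → not eligible.
Floating Holidays — age 18 ≥ 18 ✓; 37 hrs/wk < 40 ✗ → not eligible.
Long-Term Disability — rating 2 ≥ 2 ✓; dept Facilities ✗ → not eligible.
Retirement Savings Plan — 37 hrs/wk ≥ 35 ✓; rating 2 ≥ 2 ✓; age 18 ≥ 18 ✓; grade P5 ≥ P3 ✓ → eligible.
Charitable Gift Match — status full-time ✓ (not excluded); service 641 days < 5 years (≈1825 days) ✗ → not eligible.
Home Office Allowance — status full-time ✓ (not excluded); age 18 < 21 ✗ → not eligible.

Retirement Savings Plan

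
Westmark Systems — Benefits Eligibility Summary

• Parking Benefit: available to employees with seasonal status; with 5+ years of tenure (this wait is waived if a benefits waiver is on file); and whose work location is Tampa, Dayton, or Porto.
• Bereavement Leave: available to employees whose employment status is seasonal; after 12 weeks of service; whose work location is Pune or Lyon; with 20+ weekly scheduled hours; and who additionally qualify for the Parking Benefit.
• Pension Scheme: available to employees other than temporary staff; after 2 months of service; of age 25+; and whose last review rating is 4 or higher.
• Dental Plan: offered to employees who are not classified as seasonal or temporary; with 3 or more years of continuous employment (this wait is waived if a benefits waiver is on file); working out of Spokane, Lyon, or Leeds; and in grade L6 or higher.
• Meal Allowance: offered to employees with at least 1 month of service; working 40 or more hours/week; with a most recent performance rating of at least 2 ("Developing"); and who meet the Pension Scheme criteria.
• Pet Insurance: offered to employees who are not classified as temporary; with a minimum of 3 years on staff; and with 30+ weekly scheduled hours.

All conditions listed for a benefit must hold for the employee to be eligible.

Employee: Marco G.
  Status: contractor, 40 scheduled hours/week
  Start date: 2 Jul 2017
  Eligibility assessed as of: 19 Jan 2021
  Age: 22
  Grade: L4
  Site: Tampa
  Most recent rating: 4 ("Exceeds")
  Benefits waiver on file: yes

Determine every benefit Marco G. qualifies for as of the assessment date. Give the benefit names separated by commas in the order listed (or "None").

Pet Insurance

Service from 2 Jul 2017 to 19 Jan 2021: 1297 days.
Parking Benefit — status contractor ✗ (requires seasonal) → not eligible.
Bereavement Leave — status contractor ✗ (requires seasonal) → not eligible.
Pension Scheme — status contractor ✓ (not excluded); service 1297 days ≥ 2 months (≈60 days) ✓; age 22 < 25 ✗ → not eligible.
Dental Plan — status contractor ✓ (not excluded); benefits waiver on file ✓; site Tampa ✗ (not Spokane, Lyon, or Leeds) → not eligible.
Meal Allowance — service 1297 days ≥ 1 month (≈30 days) ✓; 40 hrs/wk ≥ 40 ✓; rating 4 ≥ 2 ✓; not eligible for Pension Scheme ✗ → not eligible.
Pet Insurance — status contractor ✓ (not excluded); service 1297 days ≥ 3 years (≈1095 days) ✓; 40 hrs/wk ≥ 30 ✓ → eligible.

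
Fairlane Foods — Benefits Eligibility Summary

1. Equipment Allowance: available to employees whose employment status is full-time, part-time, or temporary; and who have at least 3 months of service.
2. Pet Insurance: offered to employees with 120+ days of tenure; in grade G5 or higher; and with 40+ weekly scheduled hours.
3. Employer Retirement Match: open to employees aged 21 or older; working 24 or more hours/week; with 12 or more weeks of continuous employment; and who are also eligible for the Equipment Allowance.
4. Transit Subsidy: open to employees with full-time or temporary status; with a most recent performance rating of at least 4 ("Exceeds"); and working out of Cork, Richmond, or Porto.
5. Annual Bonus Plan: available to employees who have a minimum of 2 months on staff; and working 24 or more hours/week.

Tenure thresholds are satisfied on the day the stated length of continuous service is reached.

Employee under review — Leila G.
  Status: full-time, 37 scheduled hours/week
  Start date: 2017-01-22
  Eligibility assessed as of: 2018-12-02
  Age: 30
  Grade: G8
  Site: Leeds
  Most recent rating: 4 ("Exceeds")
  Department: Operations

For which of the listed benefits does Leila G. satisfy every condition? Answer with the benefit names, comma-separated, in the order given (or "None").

Equipment Allowance, Employer Retirement Match, Annual Bonus Plan

Service from 2017-01-22 to 2018-12-02: 679 days.
Equipment Allowance — status full-time ✓; service 679 days ≥ 3 months (≈90 days) ✓ → eligible.
Pet Insurance — service 679 days ≥ 120 days ✓; grade G8 ≥ G5 ✓; 37 hrs/wk < 40 ✗ → not eligible.
Employer Retirement Match — age 30 ≥ 21 ✓; 37 hrs/wk ≥ 24 ✓; service 679 days ≥ 12 weeks (≈84 days) ✓; eligible for Equipment Allowance ✓ → eligible.
Transit Subsidy — status full-time ✓; rating 4 ≥ 4 ✓; site Leeds ✗ (not Cork, Richmond, or Porto) → not eligible.
Annual Bonus Plan — service 679 days ≥ 2 months (≈60 days) ✓; 37 hrs/wk ≥ 24 ✓ → eligible.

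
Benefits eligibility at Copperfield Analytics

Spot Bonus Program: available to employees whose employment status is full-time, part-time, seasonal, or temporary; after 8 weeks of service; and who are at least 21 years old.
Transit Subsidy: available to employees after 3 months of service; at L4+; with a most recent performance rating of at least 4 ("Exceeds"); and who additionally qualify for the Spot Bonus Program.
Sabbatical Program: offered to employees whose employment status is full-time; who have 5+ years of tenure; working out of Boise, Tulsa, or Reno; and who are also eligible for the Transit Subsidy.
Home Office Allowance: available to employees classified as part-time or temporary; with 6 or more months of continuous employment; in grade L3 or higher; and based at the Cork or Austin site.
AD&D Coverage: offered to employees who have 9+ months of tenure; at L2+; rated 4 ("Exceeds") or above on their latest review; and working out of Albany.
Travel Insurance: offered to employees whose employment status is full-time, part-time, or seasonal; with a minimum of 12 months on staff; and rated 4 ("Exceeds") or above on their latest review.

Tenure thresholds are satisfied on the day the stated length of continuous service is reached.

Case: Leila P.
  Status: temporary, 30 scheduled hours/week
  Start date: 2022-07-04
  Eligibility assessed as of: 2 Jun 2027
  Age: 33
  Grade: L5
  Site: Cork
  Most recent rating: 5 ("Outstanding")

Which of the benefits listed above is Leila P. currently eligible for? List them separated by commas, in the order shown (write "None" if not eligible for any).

Service from 2022-07-04 to 2 Jun 2027: 1794 days.
Spot Bonus Program — status temporary ✓; service 1794 days ≥ 8 weeks (≈56 days) ✓; age 33 ≥ 21 ✓ → eligible.
Transit Subsidy — service 1794 days ≥ 3 months (≈90 days) ✓; grade L5 ≥ L4 ✓; rating 5 ≥ 4 ✓; eligible for Spot Bonus Program ✓ → eligible.
Sabbatical Program — status temporary ✗ (requires full-time) → not eligible.
Home Office Allowance — status temporary ✓; service 1794 days ≥ 6 months (≈180 days) ✓; grade L5 ≥ L3 ✓; site Cork ✓ → eligible.
AD&D Coverage — service 1794 days ≥ 9 months (≈270 days) ✓; grade L5 ≥ L2 ✓; rating 5 ≥ 4 ✓; site Cork ✗ (not Albany) → not eligible.
Travel Insurance — status temporary ✗ (requires full-time, part-time, or seasonal) → not eligible.

Spot Bonus Program, Transit Subsidy, Home Office Allowance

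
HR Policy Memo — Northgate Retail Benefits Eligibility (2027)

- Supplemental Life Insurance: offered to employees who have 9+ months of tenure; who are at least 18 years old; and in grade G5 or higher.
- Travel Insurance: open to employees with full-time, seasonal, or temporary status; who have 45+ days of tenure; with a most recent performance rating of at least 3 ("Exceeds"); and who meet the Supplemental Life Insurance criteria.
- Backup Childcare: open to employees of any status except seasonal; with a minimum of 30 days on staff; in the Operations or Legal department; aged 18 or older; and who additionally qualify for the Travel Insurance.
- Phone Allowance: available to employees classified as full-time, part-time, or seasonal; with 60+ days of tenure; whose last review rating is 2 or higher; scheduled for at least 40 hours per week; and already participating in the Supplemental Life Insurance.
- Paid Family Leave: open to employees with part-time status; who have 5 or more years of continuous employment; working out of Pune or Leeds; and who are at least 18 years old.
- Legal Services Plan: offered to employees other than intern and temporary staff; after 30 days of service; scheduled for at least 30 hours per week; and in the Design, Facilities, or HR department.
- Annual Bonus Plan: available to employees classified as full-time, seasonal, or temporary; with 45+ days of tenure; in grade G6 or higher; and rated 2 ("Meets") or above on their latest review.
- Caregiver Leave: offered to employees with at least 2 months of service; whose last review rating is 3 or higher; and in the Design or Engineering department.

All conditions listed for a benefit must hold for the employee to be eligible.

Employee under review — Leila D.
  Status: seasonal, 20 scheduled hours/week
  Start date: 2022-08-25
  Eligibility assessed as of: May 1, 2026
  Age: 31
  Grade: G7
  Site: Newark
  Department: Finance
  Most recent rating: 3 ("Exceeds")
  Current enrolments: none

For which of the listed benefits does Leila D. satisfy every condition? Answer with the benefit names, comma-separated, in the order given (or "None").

Supplemental Life Insurance, Travel Insurance, Annual Bonus Plan

Service from 2022-08-25 to May 1, 2026: 1345 days.
Supplemental Life Insurance — service 1345 days ≥ 9 months (≈270 days) ✓; age 31 ≥ 18 ✓; grade G7 ≥ G5 ✓ → eligible.
Travel Insurance — status seasonal ✓; service 1345 days ≥ 45 days ✓; rating 3 ≥ 3 ✓; eligible for Supplemental Life Insurance ✓ → eligible.
Backup Childcare — status seasonal ✗ (excluded) → not eligible.
Phone Allowance — status seasonal ✓; service 1345 days ≥ 60 days ✓; rating 3 ≥ 2 ✓; 20 hrs/wk < 40 ✗ → not eligible.
Paid Family Leave — status seasonal ✗ (requires part-time) → not eligible.
Legal Services Plan — status seasonal ✓ (not excluded); service 1345 days ≥ 30 days ✓; 20 hrs/wk < 30 ✗ → not eligible.
Annual Bonus Plan — status seasonal ✓; service 1345 days ≥ 45 days ✓; grade G7 ≥ G6 ✓; rating 3 ≥ 2 ✓ → eligible.
Caregiver Leave — service 1345 days ≥ 2 months (≈60 days) ✓; rating 3 ≥ 3 ✓; dept Finance ✗ → not eligible.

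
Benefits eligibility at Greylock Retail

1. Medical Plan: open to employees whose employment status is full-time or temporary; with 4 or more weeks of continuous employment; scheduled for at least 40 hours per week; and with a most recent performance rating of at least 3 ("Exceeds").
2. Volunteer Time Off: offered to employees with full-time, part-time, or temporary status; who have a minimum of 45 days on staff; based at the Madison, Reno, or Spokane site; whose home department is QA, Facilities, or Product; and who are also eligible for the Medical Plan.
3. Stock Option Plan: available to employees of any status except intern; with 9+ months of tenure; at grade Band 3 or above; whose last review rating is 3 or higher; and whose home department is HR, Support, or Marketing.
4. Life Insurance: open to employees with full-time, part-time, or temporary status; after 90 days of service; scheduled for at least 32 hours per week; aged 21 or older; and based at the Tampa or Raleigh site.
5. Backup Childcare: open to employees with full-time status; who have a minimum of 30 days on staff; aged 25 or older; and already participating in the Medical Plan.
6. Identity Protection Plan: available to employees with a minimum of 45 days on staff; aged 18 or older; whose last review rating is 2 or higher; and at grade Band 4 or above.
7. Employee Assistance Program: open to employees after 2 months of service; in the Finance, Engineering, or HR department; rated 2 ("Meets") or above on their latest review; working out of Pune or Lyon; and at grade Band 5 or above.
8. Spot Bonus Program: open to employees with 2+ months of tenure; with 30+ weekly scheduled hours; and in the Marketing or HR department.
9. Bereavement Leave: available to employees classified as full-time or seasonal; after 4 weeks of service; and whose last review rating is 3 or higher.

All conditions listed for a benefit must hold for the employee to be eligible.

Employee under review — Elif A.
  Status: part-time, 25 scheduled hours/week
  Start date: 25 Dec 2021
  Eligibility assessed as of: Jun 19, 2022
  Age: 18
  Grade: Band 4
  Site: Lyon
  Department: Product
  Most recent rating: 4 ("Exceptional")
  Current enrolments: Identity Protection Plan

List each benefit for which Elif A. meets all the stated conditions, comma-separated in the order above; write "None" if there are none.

Identity Protection Plan

Service from 25 Dec 2021 to Jun 19, 2022: 176 days.
Medical Plan — status part-time ✗ (requires full-time or temporary) → not eligible.
Volunteer Time Off — status part-time ✓; service 176 days ≥ 45 days ✓; site Lyon ✗ (not Madison, Reno, or Spokane) → not eligible.
Stock Option Plan — status part-time ✓ (not excluded); service 176 days < 9 months (≈270 days) ✗ → not eligible.
Life Insurance — status part-time ✓; service 176 days ≥ 90 days ✓; 25 hrs/wk < 32 ✗ → not eligible.
Backup Childcare — status part-time ✗ (requires full-time) → not eligible.
Identity Protection Plan — service 176 days ≥ 45 days ✓; age 18 ≥ 18 ✓; rating 4 ≥ 2 ✓; grade Band 4 ≥ Band 4 ✓ → eligible.
Employee Assistance Program — service 176 days ≥ 2 months (≈60 days) ✓; dept Product ✗ → not eligible.
Spot Bonus Program — service 176 days ≥ 2 months (≈60 days) ✓; 25 hrs/wk < 30 ✗ → not eligible.
Bereavement Leave — status part-time ✗ (requires full-time or seasonal) → not eligible.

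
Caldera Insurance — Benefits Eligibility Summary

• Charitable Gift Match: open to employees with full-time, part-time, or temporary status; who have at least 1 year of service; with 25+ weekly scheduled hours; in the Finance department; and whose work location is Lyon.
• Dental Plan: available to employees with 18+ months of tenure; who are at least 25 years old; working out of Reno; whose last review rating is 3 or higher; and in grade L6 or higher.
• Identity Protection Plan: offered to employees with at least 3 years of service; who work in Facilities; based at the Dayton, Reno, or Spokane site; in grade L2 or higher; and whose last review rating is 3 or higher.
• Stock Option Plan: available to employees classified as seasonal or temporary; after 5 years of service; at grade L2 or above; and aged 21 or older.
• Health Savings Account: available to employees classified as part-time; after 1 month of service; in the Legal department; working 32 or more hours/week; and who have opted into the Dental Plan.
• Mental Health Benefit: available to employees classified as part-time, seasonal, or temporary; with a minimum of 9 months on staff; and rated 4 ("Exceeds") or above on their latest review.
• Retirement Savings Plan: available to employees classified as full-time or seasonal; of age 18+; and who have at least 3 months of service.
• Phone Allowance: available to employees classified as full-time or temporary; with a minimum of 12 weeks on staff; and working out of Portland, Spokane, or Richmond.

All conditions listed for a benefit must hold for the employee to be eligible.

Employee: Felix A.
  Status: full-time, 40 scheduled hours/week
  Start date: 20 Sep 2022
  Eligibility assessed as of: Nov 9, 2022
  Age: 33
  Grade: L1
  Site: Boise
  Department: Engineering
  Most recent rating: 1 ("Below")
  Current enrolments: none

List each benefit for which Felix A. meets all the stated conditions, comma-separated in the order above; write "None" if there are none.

None

Service from 20 Sep 2022 to Nov 9, 2022: 50 days.
Charitable Gift Match — status full-time ✓; service 50 days < 1 year (≈365 days) ✗ → not eligible.
Dental Plan — service 50 days < 18 months (≈540 days) ✗ → not eligible.
Identity Protection Plan — service 50 days < 3 years (≈1095 days) ✗ → not eligible.
Stock Option Plan — status full-time ✗ (requires seasonal or temporary) → not eligible.
Health Savings Account — status full-time ✗ (requires part-time) → not eligible.
Mental Health Benefit — status full-time ✗ (requires part-time, seasonal, or temporary) → not eligible.
Retirement Savings Plan — status full-time ✓; age 33 ≥ 18 ✓; service 50 days < 3 months (≈90 days) ✗ → not eligible.
Phone Allowance — status full-time ✓; service 50 days < 12 weeks (≈84 days) ✗ → not eligible.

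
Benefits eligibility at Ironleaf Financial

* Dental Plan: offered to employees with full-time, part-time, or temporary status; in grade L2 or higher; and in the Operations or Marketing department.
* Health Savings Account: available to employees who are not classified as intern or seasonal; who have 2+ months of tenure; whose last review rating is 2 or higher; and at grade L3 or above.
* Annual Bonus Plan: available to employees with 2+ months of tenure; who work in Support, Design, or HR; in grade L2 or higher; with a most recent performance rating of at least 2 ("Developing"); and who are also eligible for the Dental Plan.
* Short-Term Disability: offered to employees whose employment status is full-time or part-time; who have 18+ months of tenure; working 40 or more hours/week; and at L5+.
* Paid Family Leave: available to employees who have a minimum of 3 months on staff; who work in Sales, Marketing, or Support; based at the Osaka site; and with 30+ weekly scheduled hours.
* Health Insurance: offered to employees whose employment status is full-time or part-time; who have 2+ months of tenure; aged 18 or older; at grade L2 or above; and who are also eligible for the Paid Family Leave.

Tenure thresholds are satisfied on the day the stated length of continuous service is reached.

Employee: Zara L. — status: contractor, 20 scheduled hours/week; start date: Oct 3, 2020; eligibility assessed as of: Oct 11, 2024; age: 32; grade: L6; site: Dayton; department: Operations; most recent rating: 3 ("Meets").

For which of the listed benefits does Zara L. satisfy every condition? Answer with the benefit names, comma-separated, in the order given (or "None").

Service from Oct 3, 2020 to Oct 11, 2024: 1469 days.
Dental Plan — status contractor ✗ (requires full-time, part-time, or temporary) → not eligible.
Health Savings Account — status contractor ✓ (not excluded); service 1469 days ≥ 2 months (≈60 days) ✓; rating 3 ≥ 2 ✓; grade L6 ≥ L3 ✓ → eligible.
Annual Bonus Plan — service 1469 days ≥ 2 months (≈60 days) ✓; dept Operations ✗ → not eligible.
Short-Term Disability — status contractor ✗ (requires full-time or part-time) → not eligible.
Paid Family Leave — service 1469 days ≥ 3 months (≈90 days) ✓; dept Operations ✗ → not eligible.
Health Insurance — status contractor ✗ (requires full-time or part-time) → not eligible.

Health Savings Account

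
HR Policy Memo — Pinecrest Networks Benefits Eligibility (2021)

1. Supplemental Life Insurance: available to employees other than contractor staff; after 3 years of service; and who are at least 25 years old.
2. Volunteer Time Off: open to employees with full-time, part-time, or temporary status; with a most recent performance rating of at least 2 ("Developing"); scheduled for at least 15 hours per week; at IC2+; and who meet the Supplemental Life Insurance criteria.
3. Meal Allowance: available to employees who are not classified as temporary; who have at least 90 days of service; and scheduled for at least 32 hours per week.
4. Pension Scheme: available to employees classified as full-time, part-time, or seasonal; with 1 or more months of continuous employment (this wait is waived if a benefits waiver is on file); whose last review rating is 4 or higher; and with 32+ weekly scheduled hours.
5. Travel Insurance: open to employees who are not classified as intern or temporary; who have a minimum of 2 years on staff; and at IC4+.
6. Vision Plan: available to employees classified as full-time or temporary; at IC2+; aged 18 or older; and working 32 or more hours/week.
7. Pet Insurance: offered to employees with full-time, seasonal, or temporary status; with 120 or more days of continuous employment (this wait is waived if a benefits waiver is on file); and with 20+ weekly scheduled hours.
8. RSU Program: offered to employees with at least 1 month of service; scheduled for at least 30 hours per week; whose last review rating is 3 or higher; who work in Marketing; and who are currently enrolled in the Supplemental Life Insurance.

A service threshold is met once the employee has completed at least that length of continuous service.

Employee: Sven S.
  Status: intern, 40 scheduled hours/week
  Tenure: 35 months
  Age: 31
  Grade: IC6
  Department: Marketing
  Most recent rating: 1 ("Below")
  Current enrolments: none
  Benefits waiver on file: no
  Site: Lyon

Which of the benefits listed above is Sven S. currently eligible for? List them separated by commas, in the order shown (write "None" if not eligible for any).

Meal Allowance

Supplemental Life Insurance — status intern ✓ (not excluded); service 35 months < 3 years (≈1095 days) ✗ → not eligible.
Volunteer Time Off — status intern ✗ (requires full-time, part-time, or temporary) → not eligible.
Meal Allowance — status intern ✓ (not excluded); service 35 months ≥ 90 days ✓; 40 hrs/wk ≥ 32 ✓ → eligible.
Pension Scheme — status intern ✗ (requires full-time, part-time, or seasonal) → not eligible.
Travel Insurance — status intern ✗ (excluded) → not eligible.
Vision Plan — status intern ✗ (requires full-time or temporary) → not eligible.
Pet Insurance — status intern ✗ (requires full-time, seasonal, or temporary) → not eligible.
RSU Program — service 35 months ≥ 1 month ✓; 40 hrs/wk ≥ 30 ✓; rating 1 < 3 ✗ → not eligible.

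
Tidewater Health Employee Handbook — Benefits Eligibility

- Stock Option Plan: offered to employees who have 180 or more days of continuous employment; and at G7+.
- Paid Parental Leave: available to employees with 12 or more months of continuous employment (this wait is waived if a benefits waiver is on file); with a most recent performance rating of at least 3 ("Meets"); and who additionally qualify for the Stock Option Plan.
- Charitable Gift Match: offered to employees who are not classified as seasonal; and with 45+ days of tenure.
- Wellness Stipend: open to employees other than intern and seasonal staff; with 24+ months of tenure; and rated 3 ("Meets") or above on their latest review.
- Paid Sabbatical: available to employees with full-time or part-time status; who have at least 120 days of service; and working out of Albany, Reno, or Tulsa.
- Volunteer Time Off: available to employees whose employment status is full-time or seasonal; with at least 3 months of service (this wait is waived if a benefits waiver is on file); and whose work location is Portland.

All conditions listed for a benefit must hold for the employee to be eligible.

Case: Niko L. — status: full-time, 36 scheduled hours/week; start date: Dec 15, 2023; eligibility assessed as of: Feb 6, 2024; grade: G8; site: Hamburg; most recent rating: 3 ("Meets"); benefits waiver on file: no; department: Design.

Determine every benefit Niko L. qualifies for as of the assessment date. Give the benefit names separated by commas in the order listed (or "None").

Charitable Gift Match

Service from Dec 15, 2023 to Feb 6, 2024: 53 days.
Stock Option Plan — service 53 days < 180 days ✗ → not eligible.
Paid Parental Leave — no waiver, service 53 days < 12 months (≈360 days) ✗ → not eligible.
Charitable Gift Match — status full-time ✓ (not excluded); service 53 days ≥ 45 days ✓ → eligible.
Wellness Stipend — status full-time ✓ (not excluded); service 53 days < 24 months (≈720 days) ✗ → not eligible.
Paid Sabbatical — status full-time ✓; service 53 days < 120 days ✗ → not eligible.
Volunteer Time Off — status full-time ✓; no waiver, service 53 days < 3 months (≈90 days) ✗ → not eligible.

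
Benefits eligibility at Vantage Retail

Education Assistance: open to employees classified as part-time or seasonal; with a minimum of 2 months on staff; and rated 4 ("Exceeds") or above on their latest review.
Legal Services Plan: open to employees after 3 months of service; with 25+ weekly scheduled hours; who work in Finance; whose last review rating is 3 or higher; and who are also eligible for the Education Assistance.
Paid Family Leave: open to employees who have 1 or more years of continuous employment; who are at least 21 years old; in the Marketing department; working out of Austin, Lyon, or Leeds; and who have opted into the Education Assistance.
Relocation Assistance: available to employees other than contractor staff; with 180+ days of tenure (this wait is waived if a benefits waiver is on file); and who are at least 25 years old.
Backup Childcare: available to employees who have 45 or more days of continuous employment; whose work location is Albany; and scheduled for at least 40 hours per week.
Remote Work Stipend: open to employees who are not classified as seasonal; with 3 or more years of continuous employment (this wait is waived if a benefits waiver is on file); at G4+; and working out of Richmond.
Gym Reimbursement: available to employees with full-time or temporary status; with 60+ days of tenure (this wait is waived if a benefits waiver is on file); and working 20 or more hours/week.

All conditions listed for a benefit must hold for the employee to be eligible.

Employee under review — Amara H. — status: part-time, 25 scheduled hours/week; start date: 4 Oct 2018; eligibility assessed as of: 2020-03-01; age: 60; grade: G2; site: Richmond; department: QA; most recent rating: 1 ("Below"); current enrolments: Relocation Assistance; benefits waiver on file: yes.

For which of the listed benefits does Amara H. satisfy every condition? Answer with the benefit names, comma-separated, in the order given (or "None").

Service from 4 Oct 2018 to 2020-03-01: 514 days.
Education Assistance — status part-time ✓; service 514 days ≥ 2 months (≈60 days) ✓; rating 1 < 4 ✗ → not eligible.
Legal Services Plan — service 514 days ≥ 3 months (≈90 days) ✓; 25 hrs/wk ≥ 25 ✓; dept QA ✗ → not eligible.
Paid Family Leave — service 514 days ≥ 1 year (≈365 days) ✓; age 60 ≥ 21 ✓; dept QA ✗ → not eligible.
Relocation Assistance — status part-time ✓ (not excluded); benefits waiver on file ✓; age 60 ≥ 25 ✓ → eligible.
Backup Childcare — service 514 days ≥ 45 days ✓; site Richmond ✗ (not Albany) → not eligible.
Remote Work Stipend — status part-time ✓ (not excluded); benefits waiver on file ✓; grade G2 < G4 ✗ → not eligible.
Gym Reimbursement — status part-time ✗ (requires full-time or temporary) → not eligible.

Relocation Assistance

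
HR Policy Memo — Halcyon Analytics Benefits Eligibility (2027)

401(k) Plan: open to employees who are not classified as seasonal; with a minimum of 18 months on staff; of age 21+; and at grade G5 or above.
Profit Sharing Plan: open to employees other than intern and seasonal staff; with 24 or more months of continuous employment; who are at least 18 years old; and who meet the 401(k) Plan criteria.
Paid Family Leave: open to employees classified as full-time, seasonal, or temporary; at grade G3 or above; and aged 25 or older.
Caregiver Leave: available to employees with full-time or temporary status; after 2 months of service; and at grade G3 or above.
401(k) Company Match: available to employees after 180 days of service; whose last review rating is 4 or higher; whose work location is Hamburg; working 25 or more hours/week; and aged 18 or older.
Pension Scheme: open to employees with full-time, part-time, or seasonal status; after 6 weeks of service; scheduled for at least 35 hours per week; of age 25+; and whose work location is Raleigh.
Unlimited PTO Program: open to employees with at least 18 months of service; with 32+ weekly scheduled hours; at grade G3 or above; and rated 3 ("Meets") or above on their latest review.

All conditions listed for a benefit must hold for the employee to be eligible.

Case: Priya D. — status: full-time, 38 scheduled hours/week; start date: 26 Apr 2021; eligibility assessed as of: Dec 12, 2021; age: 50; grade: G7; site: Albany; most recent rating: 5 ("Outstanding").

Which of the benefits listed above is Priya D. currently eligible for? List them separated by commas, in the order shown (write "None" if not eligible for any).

Paid Family Leave, Caregiver Leave

Service from 26 Apr 2021 to Dec 12, 2021: 230 days.
401(k) Plan — status full-time ✓ (not excluded); service 230 days < 18 months (≈540 days) ✗ → not eligible.
Profit Sharing Plan — status full-time ✓ (not excluded); service 230 days < 24 months (≈720 days) ✗ → not eligible.
Paid Family Leave — status full-time ✓; grade G7 ≥ G3 ✓; age 50 ≥ 25 ✓ → eligible.
Caregiver Leave — status full-time ✓; service 230 days ≥ 2 months (≈60 days) ✓; grade G7 ≥ G3 ✓ → eligible.
401(k) Company Match — service 230 days ≥ 180 days ✓; rating 5 ≥ 4 ✓; site Albany ✗ (not Hamburg) → not eligible.
Pension Scheme — status full-time ✓; service 230 days ≥ 6 weeks (≈42 days) ✓; 38 hrs/wk ≥ 35 ✓; age 50 ≥ 25 ✓; site Albany ✗ (not Raleigh) → not eligible.
Unlimited PTO Program — service 230 days < 18 months (≈540 days) ✗ → not eligible.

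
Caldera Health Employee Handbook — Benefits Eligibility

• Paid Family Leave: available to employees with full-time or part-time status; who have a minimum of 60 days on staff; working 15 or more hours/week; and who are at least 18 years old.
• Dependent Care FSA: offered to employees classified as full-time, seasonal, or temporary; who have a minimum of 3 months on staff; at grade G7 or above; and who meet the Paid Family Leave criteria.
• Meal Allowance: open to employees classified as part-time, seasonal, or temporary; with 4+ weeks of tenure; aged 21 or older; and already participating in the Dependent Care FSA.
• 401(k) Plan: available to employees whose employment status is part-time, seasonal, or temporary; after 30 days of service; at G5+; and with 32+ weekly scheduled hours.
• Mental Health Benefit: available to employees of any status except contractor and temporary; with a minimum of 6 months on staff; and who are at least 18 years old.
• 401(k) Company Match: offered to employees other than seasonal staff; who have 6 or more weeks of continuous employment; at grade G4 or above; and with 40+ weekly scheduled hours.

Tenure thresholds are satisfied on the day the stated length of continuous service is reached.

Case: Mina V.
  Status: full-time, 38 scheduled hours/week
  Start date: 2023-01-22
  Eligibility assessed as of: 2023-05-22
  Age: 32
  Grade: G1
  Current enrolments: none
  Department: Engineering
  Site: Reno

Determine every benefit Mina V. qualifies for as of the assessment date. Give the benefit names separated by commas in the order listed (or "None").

Paid Family Leave

Service from 2023-01-22 to 2023-05-22: 120 days.
Paid Family Leave — status full-time ✓; service 120 days ≥ 60 days ✓; 38 hrs/wk ≥ 15 ✓; age 32 ≥ 18 ✓ → eligible.
Dependent Care FSA — status full-time ✓; service 120 days ≥ 3 months (≈90 days) ✓; grade G1 < G7 ✗ → not eligible.
Meal Allowance — status full-time ✗ (requires part-time, seasonal, or temporary) → not eligible.
401(k) Plan — status full-time ✗ (requires part-time, seasonal, or temporary) → not eligible.
Mental Health Benefit — status full-time ✓ (not excluded); service 120 days < 6 months (≈180 days) ✗ → not eligible.
401(k) Company Match — status full-time ✓ (not excluded); service 120 days ≥ 6 weeks (≈42 days) ✓; grade G1 < G4 ✗ → not eligible.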